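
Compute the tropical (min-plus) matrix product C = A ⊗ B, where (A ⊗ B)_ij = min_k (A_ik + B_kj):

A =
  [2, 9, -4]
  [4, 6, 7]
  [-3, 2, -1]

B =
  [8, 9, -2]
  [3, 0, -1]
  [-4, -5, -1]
A ⊗ B =
  [-8, -9, -5]
  [3, 2, 2]
  [-5, -6, -5]

Apply the min-plus product entry-by-entry:
  C[0][0] = min over k of (A[0][0] + B[0][0] = 2 + 8 = 10, A[0][1] + B[1][0] = 9 + 3 = 12, A[0][2] + B[2][0] = -4 + -4 = -8) = -8 (attained at k = 2)
  C[0][1] = min over k of (A[0][0] + B[0][1] = 2 + 9 = 11, A[0][1] + B[1][1] = 9 + 0 = 9, A[0][2] + B[2][1] = -4 + -5 = -9) = -9 (attained at k = 2)
  C[0][2] = min over k of (A[0][0] + B[0][2] = 2 + -2 = 0, A[0][1] + B[1][2] = 9 + -1 = 8, A[0][2] + B[2][2] = -4 + -1 = -5) = -5 (attained at k = 2)
  C[1][0] = min over k of (A[1][0] + B[0][0] = 4 + 8 = 12, A[1][1] + B[1][0] = 6 + 3 = 9, A[1][2] + B[2][0] = 7 + -4 = 3) = 3 (attained at k = 2)
  C[1][1] = min over k of (A[1][0] + B[0][1] = 4 + 9 = 13, A[1][1] + B[1][1] = 6 + 0 = 6, A[1][2] + B[2][1] = 7 + -5 = 2) = 2 (attained at k = 2)
  C[1][2] = min over k of (A[1][0] + B[0][2] = 4 + -2 = 2, A[1][1] + B[1][2] = 6 + -1 = 5, A[1][2] + B[2][2] = 7 + -1 = 6) = 2 (attained at k = 0)
  C[2][0] = min over k of (A[2][0] + B[0][0] = -3 + 8 = 5, A[2][1] + B[1][0] = 2 + 3 = 5, A[2][2] + B[2][0] = -1 + -4 = -5) = -5 (attained at k = 2)
  C[2][1] = min over k of (A[2][0] + B[0][1] = -3 + 9 = 6, A[2][1] + B[1][1] = 2 + 0 = 2, A[2][2] + B[2][1] = -1 + -5 = -6) = -6 (attained at k = 2)
  C[2][2] = min over k of (A[2][0] + B[0][2] = -3 + -2 = -5, A[2][1] + B[1][2] = 2 + -1 = 1, A[2][2] + B[2][2] = -1 + -1 = -2) = -5 (attained at k = 0)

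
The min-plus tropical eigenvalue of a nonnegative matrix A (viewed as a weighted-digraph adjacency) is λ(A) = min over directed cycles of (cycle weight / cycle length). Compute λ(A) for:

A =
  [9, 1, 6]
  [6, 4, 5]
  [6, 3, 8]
λ(A) = 7/2

Enumerate directed cycles and compute their means (weight / length). Sample:
  cycle 0 → 0: weight = 9, length = 1, mean = 9/1 ≈ 9.000
  cycle 1 → 1: weight = 4, length = 1, mean = 4/1 ≈ 4.000
  cycle 2 → 2: weight = 8, length = 1, mean = 8/1 ≈ 8.000
  cycle 0 → 1 → 0: weight = 7, length = 2, mean = 7/2 ≈ 3.500
  cycle 0 → 2 → 0: weight = 12, length = 2, mean = 12/2 ≈ 6.000
  cycle 1 → 0 → 1: weight = 7, length = 2, mean = 7/2 ≈ 3.500
Minimum mean = 3.500, attained e.g. along the cycle 0 → 1 → 0 with weight 7 and length 2. So λ(A) = 7/2 = 7/2.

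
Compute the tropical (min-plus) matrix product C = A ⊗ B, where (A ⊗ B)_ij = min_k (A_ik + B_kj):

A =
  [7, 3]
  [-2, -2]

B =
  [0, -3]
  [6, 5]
A ⊗ B =
  [7, 4]
  [-2, -5]

Apply the min-plus product entry-by-entry:
  C[0][0] = min over k of (A[0][0] + B[0][0] = 7 + 0 = 7, A[0][1] + B[1][0] = 3 + 6 = 9) = 7 (attained at k = 0)
  C[0][1] = min over k of (A[0][0] + B[0][1] = 7 + -3 = 4, A[0][1] + B[1][1] = 3 + 5 = 8) = 4 (attained at k = 0)
  C[1][0] = min over k of (A[1][0] + B[0][0] = -2 + 0 = -2, A[1][1] + B[1][0] = -2 + 6 = 4) = -2 (attained at k = 0)
  C[1][1] = min over k of (A[1][0] + B[0][1] = -2 + -3 = -5, A[1][1] + B[1][1] = -2 + 5 = 3) = -5 (attained at k = 0)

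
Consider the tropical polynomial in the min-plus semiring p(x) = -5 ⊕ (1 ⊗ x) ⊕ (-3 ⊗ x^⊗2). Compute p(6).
p(6) = -5

A tropical monomial a ⊗ x^⊗i evaluates to a + i · x. Evaluating each term at x = 6:
  Term 0 contributes -5 + 0 · 6 = -5
  Term 1 contributes 1 + 1 · 6 = 7
  Term 2 contributes -3 + 2 · 6 = 9
p(6) = ⊕ of these = min[-5, 7, 9] = -5.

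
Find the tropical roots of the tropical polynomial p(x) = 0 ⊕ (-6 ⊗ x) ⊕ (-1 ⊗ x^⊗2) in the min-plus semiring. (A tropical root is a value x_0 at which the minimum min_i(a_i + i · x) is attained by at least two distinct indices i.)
Roots: {-5, 6}

Each tropical root is a break point of the lower envelope of the lines y = a_i + i · x (there are 3 lines, with slopes 0, 1, ..., 2). Only the lines that attain the minimum somewhere contribute to roots; other lines are dominated. Here the surviving (envelope) indices are i = 2, i = 1, i = 0.
Intersections between consecutive envelope lines give the roots: for adjacent envelope indices i < j the intersection is x = (a_i − a_j) / (j − i). Reading off the sorted break points: {-5, 6}.
Verification: at each break x_0, at least two indices attain the minimum of min_i(a_i + i · x_0).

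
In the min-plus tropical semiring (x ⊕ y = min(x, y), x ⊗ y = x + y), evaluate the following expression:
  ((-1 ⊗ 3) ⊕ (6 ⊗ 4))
((-1 ⊗ 3) ⊕ (6 ⊗ 4)) = 2

Expand innermost to outermost. Recall ⊕ takes the minimum of its arguments and ⊗ takes their sum. Working out the expression ((-1 ⊗ 3) ⊕ (6 ⊗ 4)) gives 2.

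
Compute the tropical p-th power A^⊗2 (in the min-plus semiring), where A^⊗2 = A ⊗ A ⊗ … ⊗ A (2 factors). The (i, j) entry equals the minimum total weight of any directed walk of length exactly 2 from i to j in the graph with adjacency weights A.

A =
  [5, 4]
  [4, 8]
A^⊗2 =
  [8, 9]
  [9, 8]

Each entry (A^⊗2)_ij equals the minimum over all length-2 walks i = v_0 → v_1 → … → v_2 = j of Σ_t A[v_t][v_{t+1}]. For example, for (i, j) = (0, 1) we minimise over 2 possible intermediate vertex sequences; the minimum is 9, attained along the walk 0 → 0 → 1.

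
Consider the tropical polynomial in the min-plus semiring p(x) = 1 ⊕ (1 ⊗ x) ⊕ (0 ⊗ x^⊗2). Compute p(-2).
p(-2) = -4

A tropical monomial a ⊗ x^⊗i evaluates to a + i · x. Evaluating each term at x = -2:
  Term 0 contributes 1 + 0 · -2 = 1
  Term 1 contributes 1 + 1 · -2 = -1
  Term 2 contributes 0 + 2 · -2 = -4
p(-2) = ⊕ of these = min[1, -1, -4] = -4.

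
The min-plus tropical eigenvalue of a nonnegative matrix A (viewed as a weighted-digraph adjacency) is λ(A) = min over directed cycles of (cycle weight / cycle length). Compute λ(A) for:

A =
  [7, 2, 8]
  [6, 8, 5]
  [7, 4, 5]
λ(A) = 4

Enumerate directed cycles and compute their means (weight / length). Sample:
  cycle 0 → 0: weight = 7, length = 1, mean = 7/1 ≈ 7.000
  cycle 1 → 1: weight = 8, length = 1, mean = 8/1 ≈ 8.000
  cycle 2 → 2: weight = 5, length = 1, mean = 5/1 ≈ 5.000
  cycle 0 → 1 → 0: weight = 8, length = 2, mean = 8/2 ≈ 4.000
  cycle 0 → 2 → 0: weight = 15, length = 2, mean = 15/2 ≈ 7.500
  cycle 1 → 0 → 1: weight = 8, length = 2, mean = 8/2 ≈ 4.000
Minimum mean = 4.000, attained e.g. along the cycle 0 → 1 → 0 with weight 8 and length 2. So λ(A) = 8/2 = 4.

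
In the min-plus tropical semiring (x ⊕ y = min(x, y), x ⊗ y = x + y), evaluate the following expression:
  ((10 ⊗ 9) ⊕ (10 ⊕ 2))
((10 ⊗ 9) ⊕ (10 ⊕ 2)) = 2

Expand innermost to outermost. Recall ⊕ takes the minimum of its arguments and ⊗ takes their sum. Working out the expression ((10 ⊗ 9) ⊕ (10 ⊕ 2)) gives 2.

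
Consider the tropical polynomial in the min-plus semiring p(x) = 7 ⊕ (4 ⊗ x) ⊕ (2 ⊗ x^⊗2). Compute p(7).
p(7) = 7

A tropical monomial a ⊗ x^⊗i evaluates to a + i · x. Evaluating each term at x = 7:
  Term 0 contributes 7 + 0 · 7 = 7
  Term 1 contributes 4 + 1 · 7 = 11
  Term 2 contributes 2 + 2 · 7 = 16
p(7) = ⊕ of these = min[7, 11, 16] = 7.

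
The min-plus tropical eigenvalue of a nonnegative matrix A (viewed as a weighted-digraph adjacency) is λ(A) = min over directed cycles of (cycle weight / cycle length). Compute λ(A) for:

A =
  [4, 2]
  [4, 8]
λ(A) = 3

Enumerate directed cycles and compute their means (weight / length). Sample:
  cycle 0 → 0: weight = 4, length = 1, mean = 4/1 ≈ 4.000
  cycle 1 → 1: weight = 8, length = 1, mean = 8/1 ≈ 8.000
  cycle 0 → 1 → 0: weight = 6, length = 2, mean = 6/2 ≈ 3.000
  cycle 1 → 0 → 1: weight = 6, length = 2, mean = 6/2 ≈ 3.000
Minimum mean = 3.000, attained e.g. along the cycle 0 → 1 → 0 with weight 6 and length 2. So λ(A) = 6/2 = 3.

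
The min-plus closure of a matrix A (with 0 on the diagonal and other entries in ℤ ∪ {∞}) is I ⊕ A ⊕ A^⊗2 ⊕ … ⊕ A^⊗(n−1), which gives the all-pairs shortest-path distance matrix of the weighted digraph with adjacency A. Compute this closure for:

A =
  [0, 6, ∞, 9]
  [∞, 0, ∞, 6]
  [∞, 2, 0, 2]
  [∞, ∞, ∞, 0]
Closure =
  [0, 6, ∞, 9]
  [∞, 0, ∞, 6]
  [∞, 2, 0, 2]
  [∞, ∞, ∞, 0]

This is the Floyd-Warshall all-pairs shortest-path computation. For each intermediate vertex k = 0, 1, …, 3, update dist[i][j] ← min(dist[i][j], dist[i][k] + dist[k][j]). The final matrix gives, for each (i, j), the minimum total weight of any directed path from i to j (possibly empty when i = j).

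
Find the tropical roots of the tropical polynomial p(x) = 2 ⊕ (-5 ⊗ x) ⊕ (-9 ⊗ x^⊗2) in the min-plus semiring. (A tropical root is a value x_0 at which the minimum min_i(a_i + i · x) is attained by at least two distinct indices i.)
Roots: {4, 7}

Each tropical root is a break point of the lower envelope of the lines y = a_i + i · x (there are 3 lines, with slopes 0, 1, ..., 2). Only the lines that attain the minimum somewhere contribute to roots; other lines are dominated. Here the surviving (envelope) indices are i = 2, i = 1, i = 0.
Intersections between consecutive envelope lines give the roots: for adjacent envelope indices i < j the intersection is x = (a_i − a_j) / (j − i). Reading off the sorted break points: {4, 7}.
Verification: at each break x_0, at least two indices attain the minimum of min_i(a_i + i · x_0).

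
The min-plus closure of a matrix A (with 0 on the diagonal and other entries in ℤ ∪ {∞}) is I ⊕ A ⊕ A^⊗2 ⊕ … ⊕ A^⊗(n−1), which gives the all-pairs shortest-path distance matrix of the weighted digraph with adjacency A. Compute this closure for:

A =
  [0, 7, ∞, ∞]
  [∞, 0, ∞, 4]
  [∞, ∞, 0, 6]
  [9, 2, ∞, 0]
Closure =
  [0, 7, ∞, 11]
  [13, 0, ∞, 4]
  [15, 8, 0, 6]
  [9, 2, ∞, 0]

This is the Floyd-Warshall all-pairs shortest-path computation. For each intermediate vertex k = 0, 1, …, 3, update dist[i][j] ← min(dist[i][j], dist[i][k] + dist[k][j]). The final matrix gives, for each (i, j), the minimum total weight of any directed path from i to j (possibly empty when i = j).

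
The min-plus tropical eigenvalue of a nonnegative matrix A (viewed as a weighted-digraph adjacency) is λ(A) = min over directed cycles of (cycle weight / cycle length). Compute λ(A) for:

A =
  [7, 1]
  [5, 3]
λ(A) = 3

Enumerate directed cycles and compute their means (weight / length). Sample:
  cycle 0 → 0: weight = 7, length = 1, mean = 7/1 ≈ 7.000
  cycle 1 → 1: weight = 3, length = 1, mean = 3/1 ≈ 3.000
  cycle 0 → 1 → 0: weight = 6, length = 2, mean = 6/2 ≈ 3.000
  cycle 1 → 0 → 1: weight = 6, length = 2, mean = 6/2 ≈ 3.000
Minimum mean = 3.000, attained e.g. along the cycle 1 → 1 with weight 3 and length 1. So λ(A) = 3/1 = 3.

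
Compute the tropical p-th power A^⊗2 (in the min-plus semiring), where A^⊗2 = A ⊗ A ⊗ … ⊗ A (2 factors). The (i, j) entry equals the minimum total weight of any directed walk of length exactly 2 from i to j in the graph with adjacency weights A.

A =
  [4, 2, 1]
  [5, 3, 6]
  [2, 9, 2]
A^⊗2 =
  [3, 5, 3]
  [8, 6, 6]
  [4, 4, 3]

Each entry (A^⊗2)_ij equals the minimum over all length-2 walks i = v_0 → v_1 → … → v_2 = j of Σ_t A[v_t][v_{t+1}]. For example, for (i, j) = (0, 2) we minimise over 3 possible intermediate vertex sequences; the minimum is 3, attained along the walk 0 → 2 → 2.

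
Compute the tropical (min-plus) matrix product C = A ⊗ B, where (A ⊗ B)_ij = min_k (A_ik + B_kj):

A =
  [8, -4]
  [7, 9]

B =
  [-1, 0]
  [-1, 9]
A ⊗ B =
  [-5, 5]
  [6, 7]

Apply the min-plus product entry-by-entry:
  C[0][0] = min over k of (A[0][0] + B[0][0] = 8 + -1 = 7, A[0][1] + B[1][0] = -4 + -1 = -5) = -5 (attained at k = 1)
  C[0][1] = min over k of (A[0][0] + B[0][1] = 8 + 0 = 8, A[0][1] + B[1][1] = -4 + 9 = 5) = 5 (attained at k = 1)
  C[1][0] = min over k of (A[1][0] + B[0][0] = 7 + -1 = 6, A[1][1] + B[1][0] = 9 + -1 = 8) = 6 (attained at k = 0)
  C[1][1] = min over k of (A[1][0] + B[0][1] = 7 + 0 = 7, A[1][1] + B[1][1] = 9 + 9 = 18) = 7 (attained at k = 0)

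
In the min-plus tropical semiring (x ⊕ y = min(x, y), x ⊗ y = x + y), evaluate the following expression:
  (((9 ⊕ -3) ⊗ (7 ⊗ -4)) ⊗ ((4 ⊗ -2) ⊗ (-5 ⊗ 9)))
(((9 ⊕ -3) ⊗ (7 ⊗ -4)) ⊗ ((4 ⊗ -2) ⊗ (-5 ⊗ 9))) = 6

Expand innermost to outermost. Recall ⊕ takes the minimum of its arguments and ⊗ takes their sum. Working out the expression (((9 ⊕ -3) ⊗ (7 ⊗ -4)) ⊗ ((4 ⊗ -2) ⊗ (-5 ⊗ 9))) gives 6.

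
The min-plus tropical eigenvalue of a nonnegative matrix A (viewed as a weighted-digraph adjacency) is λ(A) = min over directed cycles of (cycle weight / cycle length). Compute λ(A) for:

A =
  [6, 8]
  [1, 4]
λ(A) = 4

Enumerate directed cycles and compute their means (weight / length). Sample:
  cycle 0 → 0: weight = 6, length = 1, mean = 6/1 ≈ 6.000
  cycle 1 → 1: weight = 4, length = 1, mean = 4/1 ≈ 4.000
  cycle 0 → 1 → 0: weight = 9, length = 2, mean = 9/2 ≈ 4.500
  cycle 1 → 0 → 1: weight = 9, length = 2, mean = 9/2 ≈ 4.500
Minimum mean = 4.000, attained e.g. along the cycle 1 → 1 with weight 4 and length 1. So λ(A) = 4/1 = 4.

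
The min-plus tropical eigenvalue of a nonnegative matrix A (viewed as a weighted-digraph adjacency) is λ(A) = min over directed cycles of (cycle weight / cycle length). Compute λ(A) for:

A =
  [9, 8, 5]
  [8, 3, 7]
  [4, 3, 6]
λ(A) = 3

Enumerate directed cycles and compute their means (weight / length). Sample:
  cycle 0 → 0: weight = 9, length = 1, mean = 9/1 ≈ 9.000
  cycle 1 → 1: weight = 3, length = 1, mean = 3/1 ≈ 3.000
  cycle 2 → 2: weight = 6, length = 1, mean = 6/1 ≈ 6.000
  cycle 0 → 1 → 0: weight = 16, length = 2, mean = 16/2 ≈ 8.000
  cycle 0 → 2 → 0: weight = 9, length = 2, mean = 9/2 ≈ 4.500
  cycle 1 → 0 → 1: weight = 16, length = 2, mean = 16/2 ≈ 8.000
Minimum mean = 3.000, attained e.g. along the cycle 1 → 1 with weight 3 and length 1. So λ(A) = 3/1 = 3.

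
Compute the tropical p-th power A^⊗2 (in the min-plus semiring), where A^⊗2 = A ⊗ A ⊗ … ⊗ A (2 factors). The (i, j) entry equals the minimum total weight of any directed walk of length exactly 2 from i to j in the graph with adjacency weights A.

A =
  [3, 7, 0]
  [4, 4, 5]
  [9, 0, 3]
A^⊗2 =
  [6, 0, 3]
  [7, 5, 4]
  [4, 3, 5]

Each entry (A^⊗2)_ij equals the minimum over all length-2 walks i = v_0 → v_1 → … → v_2 = j of Σ_t A[v_t][v_{t+1}]. For example, for (i, j) = (0, 2) we minimise over 3 possible intermediate vertex sequences; the minimum is 3, attained along the walk 0 → 0 → 2.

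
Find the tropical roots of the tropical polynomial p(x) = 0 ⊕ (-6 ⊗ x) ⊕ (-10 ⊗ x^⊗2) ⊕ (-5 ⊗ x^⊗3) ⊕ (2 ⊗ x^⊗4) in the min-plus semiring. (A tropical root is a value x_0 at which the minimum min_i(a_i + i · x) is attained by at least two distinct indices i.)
Roots: {-7, -5, 4, 6}

Each tropical root is a break point of the lower envelope of the lines y = a_i + i · x (there are 5 lines, with slopes 0, 1, ..., 4). Only the lines that attain the minimum somewhere contribute to roots; other lines are dominated. Here the surviving (envelope) indices are i = 4, i = 3, i = 2, i = 1, i = 0.
Intersections between consecutive envelope lines give the roots: for adjacent envelope indices i < j the intersection is x = (a_i − a_j) / (j − i). Reading off the sorted break points: {-7, -5, 4, 6}.
Verification: at each break x_0, at least two indices attain the minimum of min_i(a_i + i · x_0).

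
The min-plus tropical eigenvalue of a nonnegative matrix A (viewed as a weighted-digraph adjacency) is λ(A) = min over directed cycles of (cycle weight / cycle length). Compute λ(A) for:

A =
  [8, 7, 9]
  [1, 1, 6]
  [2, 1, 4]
λ(A) = 1

Enumerate directed cycles and compute their means (weight / length). Sample:
  cycle 0 → 0: weight = 8, length = 1, mean = 8/1 ≈ 8.000
  cycle 1 → 1: weight = 1, length = 1, mean = 1/1 ≈ 1.000
  cycle 2 → 2: weight = 4, length = 1, mean = 4/1 ≈ 4.000
  cycle 0 → 1 → 0: weight = 8, length = 2, mean = 8/2 ≈ 4.000
  cycle 0 → 2 → 0: weight = 11, length = 2, mean = 11/2 ≈ 5.500
  cycle 1 → 0 → 1: weight = 8, length = 2, mean = 8/2 ≈ 4.000
Minimum mean = 1.000, attained e.g. along the cycle 1 → 1 with weight 1 and length 1. So λ(A) = 1/1 = 1.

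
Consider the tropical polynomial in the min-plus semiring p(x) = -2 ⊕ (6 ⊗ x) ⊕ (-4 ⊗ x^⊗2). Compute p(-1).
p(-1) = -6

A tropical monomial a ⊗ x^⊗i evaluates to a + i · x. Evaluating each term at x = -1:
  Term 0 contributes -2 + 0 · -1 = -2
  Term 1 contributes 6 + 1 · -1 = 5
  Term 2 contributes -4 + 2 · -1 = -6
p(-1) = ⊕ of these = min[-2, 5, -6] = -6.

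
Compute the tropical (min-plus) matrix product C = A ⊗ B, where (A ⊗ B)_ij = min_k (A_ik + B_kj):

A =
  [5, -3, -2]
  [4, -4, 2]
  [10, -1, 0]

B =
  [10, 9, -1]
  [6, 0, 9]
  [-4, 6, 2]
A ⊗ B =
  [-6, -3, 0]
  [-2, -4, 3]
  [-4, -1, 2]

Apply the min-plus product entry-by-entry:
  C[0][0] = min over k of (A[0][0] + B[0][0] = 5 + 10 = 15, A[0][1] + B[1][0] = -3 + 6 = 3, A[0][2] + B[2][0] = -2 + -4 = -6) = -6 (attained at k = 2)
  C[0][1] = min over k of (A[0][0] + B[0][1] = 5 + 9 = 14, A[0][1] + B[1][1] = -3 + 0 = -3, A[0][2] + B[2][1] = -2 + 6 = 4) = -3 (attained at k = 1)
  C[0][2] = min over k of (A[0][0] + B[0][2] = 5 + -1 = 4, A[0][1] + B[1][2] = -3 + 9 = 6, A[0][2] + B[2][2] = -2 + 2 = 0) = 0 (attained at k = 2)
  C[1][0] = min over k of (A[1][0] + B[0][0] = 4 + 10 = 14, A[1][1] + B[1][0] = -4 + 6 = 2, A[1][2] + B[2][0] = 2 + -4 = -2) = -2 (attained at k = 2)
  C[1][1] = min over k of (A[1][0] + B[0][1] = 4 + 9 = 13, A[1][1] + B[1][1] = -4 + 0 = -4, A[1][2] + B[2][1] = 2 + 6 = 8) = -4 (attained at k = 1)
  C[1][2] = min over k of (A[1][0] + B[0][2] = 4 + -1 = 3, A[1][1] + B[1][2] = -4 + 9 = 5, A[1][2] + B[2][2] = 2 + 2 = 4) = 3 (attained at k = 0)
  C[2][0] = min over k of (A[2][0] + B[0][0] = 10 + 10 = 20, A[2][1] + B[1][0] = -1 + 6 = 5, A[2][2] + B[2][0] = 0 + -4 = -4) = -4 (attained at k = 2)
  C[2][1] = min over k of (A[2][0] + B[0][1] = 10 + 9 = 19, A[2][1] + B[1][1] = -1 + 0 = -1, A[2][2] + B[2][1] = 0 + 6 = 6) = -1 (attained at k = 1)
  C[2][2] = min over k of (A[2][0] + B[0][2] = 10 + -1 = 9, A[2][1] + B[1][2] = -1 + 9 = 8, A[2][2] + B[2][2] = 0 + 2 = 2) = 2 (attained at k = 2)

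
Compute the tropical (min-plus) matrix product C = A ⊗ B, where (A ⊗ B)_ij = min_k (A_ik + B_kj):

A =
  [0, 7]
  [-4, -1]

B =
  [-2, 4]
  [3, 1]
A ⊗ B =
  [-2, 4]
  [-6, 0]

Apply the min-plus product entry-by-entry:
  C[0][0] = min over k of (A[0][0] + B[0][0] = 0 + -2 = -2, A[0][1] + B[1][0] = 7 + 3 = 10) = -2 (attained at k = 0)
  C[0][1] = min over k of (A[0][0] + B[0][1] = 0 + 4 = 4, A[0][1] + B[1][1] = 7 + 1 = 8) = 4 (attained at k = 0)
  C[1][0] = min over k of (A[1][0] + B[0][0] = -4 + -2 = -6, A[1][1] + B[1][0] = -1 + 3 = 2) = -6 (attained at k = 0)
  C[1][1] = min over k of (A[1][0] + B[0][1] = -4 + 4 = 0, A[1][1] + B[1][1] = -1 + 1 = 0) = 0 (attained at k = 0)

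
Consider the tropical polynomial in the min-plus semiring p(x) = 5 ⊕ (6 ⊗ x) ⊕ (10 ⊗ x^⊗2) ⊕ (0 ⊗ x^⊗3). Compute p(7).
p(7) = 5

A tropical monomial a ⊗ x^⊗i evaluates to a + i · x. Evaluating each term at x = 7:
  Term 0 contributes 5 + 0 · 7 = 5
  Term 1 contributes 6 + 1 · 7 = 13
  Term 2 contributes 10 + 2 · 7 = 24
  Term 3 contributes 0 + 3 · 7 = 21
p(7) = ⊕ of these = min[5, 13, 24, 21] = 5.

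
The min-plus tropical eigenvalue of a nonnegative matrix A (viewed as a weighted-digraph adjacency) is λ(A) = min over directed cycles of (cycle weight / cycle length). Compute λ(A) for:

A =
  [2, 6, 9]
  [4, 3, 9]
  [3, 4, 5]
λ(A) = 2

Enumerate directed cycles and compute their means (weight / length). Sample:
  cycle 0 → 0: weight = 2, length = 1, mean = 2/1 ≈ 2.000
  cycle 1 → 1: weight = 3, length = 1, mean = 3/1 ≈ 3.000
  cycle 2 → 2: weight = 5, length = 1, mean = 5/1 ≈ 5.000
  cycle 0 → 1 → 0: weight = 10, length = 2, mean = 10/2 ≈ 5.000
  cycle 0 → 2 → 0: weight = 12, length = 2, mean = 12/2 ≈ 6.000
  cycle 1 → 0 → 1: weight = 10, length = 2, mean = 10/2 ≈ 5.000
Minimum mean = 2.000, attained e.g. along the cycle 0 → 0 with weight 2 and length 1. So λ(A) = 2/1 = 2.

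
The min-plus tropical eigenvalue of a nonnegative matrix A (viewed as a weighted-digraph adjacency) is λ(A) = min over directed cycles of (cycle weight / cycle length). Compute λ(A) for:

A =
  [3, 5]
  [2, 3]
λ(A) = 3

Enumerate directed cycles and compute their means (weight / length). Sample:
  cycle 0 → 0: weight = 3, length = 1, mean = 3/1 ≈ 3.000
  cycle 1 → 1: weight = 3, length = 1, mean = 3/1 ≈ 3.000
  cycle 0 → 1 → 0: weight = 7, length = 2, mean = 7/2 ≈ 3.500
  cycle 1 → 0 → 1: weight = 7, length = 2, mean = 7/2 ≈ 3.500
Minimum mean = 3.000, attained e.g. along the cycle 0 → 0 with weight 3 and length 1. So λ(A) = 3/1 = 3.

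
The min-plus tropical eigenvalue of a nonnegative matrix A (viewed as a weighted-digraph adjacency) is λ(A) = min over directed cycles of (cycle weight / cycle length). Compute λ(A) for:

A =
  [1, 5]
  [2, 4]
λ(A) = 1

Enumerate directed cycles and compute their means (weight / length). Sample:
  cycle 0 → 0: weight = 1, length = 1, mean = 1/1 ≈ 1.000
  cycle 1 → 1: weight = 4, length = 1, mean = 4/1 ≈ 4.000
  cycle 0 → 1 → 0: weight = 7, length = 2, mean = 7/2 ≈ 3.500
  cycle 1 → 0 → 1: weight = 7, length = 2, mean = 7/2 ≈ 3.500
Minimum mean = 1.000, attained e.g. along the cycle 0 → 0 with weight 1 and length 1. So λ(A) = 1/1 = 1.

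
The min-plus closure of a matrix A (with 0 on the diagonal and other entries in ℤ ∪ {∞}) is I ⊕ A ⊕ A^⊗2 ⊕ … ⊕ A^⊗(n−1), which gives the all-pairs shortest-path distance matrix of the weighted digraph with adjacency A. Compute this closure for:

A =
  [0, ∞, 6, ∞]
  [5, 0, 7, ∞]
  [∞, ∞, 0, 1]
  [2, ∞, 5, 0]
Closure =
  [0, ∞, 6, 7]
  [5, 0, 7, 8]
  [3, ∞, 0, 1]
  [2, ∞, 5, 0]

This is the Floyd-Warshall all-pairs shortest-path computation. For each intermediate vertex k = 0, 1, …, 3, update dist[i][j] ← min(dist[i][j], dist[i][k] + dist[k][j]). The final matrix gives, for each (i, j), the minimum total weight of any directed path from i to j (possibly empty when i = j).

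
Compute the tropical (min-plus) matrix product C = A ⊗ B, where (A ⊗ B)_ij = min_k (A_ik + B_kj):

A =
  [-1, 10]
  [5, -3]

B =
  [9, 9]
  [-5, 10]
A ⊗ B =
  [5, 8]
  [-8, 7]

Apply the min-plus product entry-by-entry:
  C[0][0] = min over k of (A[0][0] + B[0][0] = -1 + 9 = 8, A[0][1] + B[1][0] = 10 + -5 = 5) = 5 (attained at k = 1)
  C[0][1] = min over k of (A[0][0] + B[0][1] = -1 + 9 = 8, A[0][1] + B[1][1] = 10 + 10 = 20) = 8 (attained at k = 0)
  C[1][0] = min over k of (A[1][0] + B[0][0] = 5 + 9 = 14, A[1][1] + B[1][0] = -3 + -5 = -8) = -8 (attained at k = 1)
  C[1][1] = min over k of (A[1][0] + B[0][1] = 5 + 9 = 14, A[1][1] + B[1][1] = -3 + 10 = 7) = 7 (attained at k = 1)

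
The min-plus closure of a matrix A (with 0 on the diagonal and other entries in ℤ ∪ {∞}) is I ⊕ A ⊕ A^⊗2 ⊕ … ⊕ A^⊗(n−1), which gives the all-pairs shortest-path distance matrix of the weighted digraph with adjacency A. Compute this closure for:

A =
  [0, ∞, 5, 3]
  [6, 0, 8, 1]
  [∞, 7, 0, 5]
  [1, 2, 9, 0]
Closure =
  [0, 5, 5, 3]
  [2, 0, 7, 1]
  [6, 7, 0, 5]
  [1, 2, 6, 0]

This is the Floyd-Warshall all-pairs shortest-path computation. For each intermediate vertex k = 0, 1, …, 3, update dist[i][j] ← min(dist[i][j], dist[i][k] + dist[k][j]). The final matrix gives, for each (i, j), the minimum total weight of any directed path from i to j (possibly empty when i = j).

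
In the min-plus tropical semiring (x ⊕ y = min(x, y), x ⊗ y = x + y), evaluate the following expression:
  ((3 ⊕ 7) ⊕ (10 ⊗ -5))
((3 ⊕ 7) ⊕ (10 ⊗ -5)) = 3

Expand innermost to outermost. Recall ⊕ takes the minimum of its arguments and ⊗ takes their sum. Working out the expression ((3 ⊕ 7) ⊕ (10 ⊗ -5)) gives 3.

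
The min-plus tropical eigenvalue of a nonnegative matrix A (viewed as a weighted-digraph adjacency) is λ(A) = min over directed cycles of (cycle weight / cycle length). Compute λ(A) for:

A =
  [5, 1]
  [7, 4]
λ(A) = 4

Enumerate directed cycles and compute their means (weight / length). Sample:
  cycle 0 → 0: weight = 5, length = 1, mean = 5/1 ≈ 5.000
  cycle 1 → 1: weight = 4, length = 1, mean = 4/1 ≈ 4.000
  cycle 0 → 1 → 0: weight = 8, length = 2, mean = 8/2 ≈ 4.000
  cycle 1 → 0 → 1: weight = 8, length = 2, mean = 8/2 ≈ 4.000
Minimum mean = 4.000, attained e.g. along the cycle 1 → 1 with weight 4 and length 1. So λ(A) = 4/1 = 4.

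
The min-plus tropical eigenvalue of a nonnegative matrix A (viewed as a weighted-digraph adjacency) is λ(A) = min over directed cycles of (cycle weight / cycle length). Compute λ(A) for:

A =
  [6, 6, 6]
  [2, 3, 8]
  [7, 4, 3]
λ(A) = 3

Enumerate directed cycles and compute their means (weight / length). Sample:
  cycle 0 → 0: weight = 6, length = 1, mean = 6/1 ≈ 6.000
  cycle 1 → 1: weight = 3, length = 1, mean = 3/1 ≈ 3.000
  cycle 2 → 2: weight = 3, length = 1, mean = 3/1 ≈ 3.000
  cycle 0 → 1 → 0: weight = 8, length = 2, mean = 8/2 ≈ 4.000
  cycle 0 → 2 → 0: weight = 13, length = 2, mean = 13/2 ≈ 6.500
  cycle 1 → 0 → 1: weight = 8, length = 2, mean = 8/2 ≈ 4.000
Minimum mean = 3.000, attained e.g. along the cycle 1 → 1 with weight 3 and length 1. So λ(A) = 3/1 = 3.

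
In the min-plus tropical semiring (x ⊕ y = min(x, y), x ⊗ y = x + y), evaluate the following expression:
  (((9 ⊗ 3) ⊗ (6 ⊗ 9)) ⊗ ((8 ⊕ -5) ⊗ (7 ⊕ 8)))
(((9 ⊗ 3) ⊗ (6 ⊗ 9)) ⊗ ((8 ⊕ -5) ⊗ (7 ⊕ 8))) = 29

Expand innermost to outermost. Recall ⊕ takes the minimum of its arguments and ⊗ takes their sum. Working out the expression (((9 ⊗ 3) ⊗ (6 ⊗ 9)) ⊗ ((8 ⊕ -5) ⊗ (7 ⊕ 8))) gives 29.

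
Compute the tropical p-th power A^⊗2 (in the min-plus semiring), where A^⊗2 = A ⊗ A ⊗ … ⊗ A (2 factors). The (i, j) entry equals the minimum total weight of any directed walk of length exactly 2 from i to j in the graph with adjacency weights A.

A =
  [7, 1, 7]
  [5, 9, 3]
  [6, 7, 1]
A^⊗2 =
  [6, 8, 4]
  [9, 6, 4]
  [7, 7, 2]

Each entry (A^⊗2)_ij equals the minimum over all length-2 walks i = v_0 → v_1 → … → v_2 = j of Σ_t A[v_t][v_{t+1}]. For example, for (i, j) = (0, 2) we minimise over 3 possible intermediate vertex sequences; the minimum is 4, attained along the walk 0 → 1 → 2.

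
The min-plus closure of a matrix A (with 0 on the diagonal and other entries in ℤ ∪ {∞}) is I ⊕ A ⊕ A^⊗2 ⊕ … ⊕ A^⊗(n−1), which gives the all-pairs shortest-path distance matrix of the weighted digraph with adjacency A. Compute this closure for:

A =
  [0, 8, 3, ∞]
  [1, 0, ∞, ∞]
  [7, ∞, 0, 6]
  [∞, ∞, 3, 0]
Closure =
  [0, 8, 3, 9]
  [1, 0, 4, 10]
  [7, 15, 0, 6]
  [10, 18, 3, 0]

This is the Floyd-Warshall all-pairs shortest-path computation. For each intermediate vertex k = 0, 1, …, 3, update dist[i][j] ← min(dist[i][j], dist[i][k] + dist[k][j]). The final matrix gives, for each (i, j), the minimum total weight of any directed path from i to j (possibly empty when i = j).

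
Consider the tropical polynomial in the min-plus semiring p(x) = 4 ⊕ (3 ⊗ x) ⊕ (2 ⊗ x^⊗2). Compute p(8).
p(8) = 4

A tropical monomial a ⊗ x^⊗i evaluates to a + i · x. Evaluating each term at x = 8:
  Term 0 contributes 4 + 0 · 8 = 4
  Term 1 contributes 3 + 1 · 8 = 11
  Term 2 contributes 2 + 2 · 8 = 18
p(8) = ⊕ of these = min[4, 11, 18] = 4.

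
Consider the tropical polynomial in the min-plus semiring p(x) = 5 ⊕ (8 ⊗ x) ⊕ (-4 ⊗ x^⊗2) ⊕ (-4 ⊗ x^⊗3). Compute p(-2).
p(-2) = -10

A tropical monomial a ⊗ x^⊗i evaluates to a + i · x. Evaluating each term at x = -2:
  Term 0 contributes 5 + 0 · -2 = 5
  Term 1 contributes 8 + 1 · -2 = 6
  Term 2 contributes -4 + 2 · -2 = -8
  Term 3 contributes -4 + 3 · -2 = -10
p(-2) = ⊕ of these = min[5, 6, -8, -10] = -10.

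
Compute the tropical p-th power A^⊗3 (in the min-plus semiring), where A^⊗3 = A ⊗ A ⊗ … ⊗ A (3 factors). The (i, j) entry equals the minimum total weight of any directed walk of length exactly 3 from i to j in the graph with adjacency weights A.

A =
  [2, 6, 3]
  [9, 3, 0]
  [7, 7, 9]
A^⊗3 =
  [6, 10, 7]
  [9, 9, 6]
  [11, 13, 10]

Each entry (A^⊗3)_ij equals the minimum over all length-3 walks i = v_0 → v_1 → … → v_3 = j of Σ_t A[v_t][v_{t+1}]. For example, for (i, j) = (0, 2) we minimise over 9 possible intermediate vertex sequences; the minimum is 7, attained along the walk 0 → 0 → 0 → 2.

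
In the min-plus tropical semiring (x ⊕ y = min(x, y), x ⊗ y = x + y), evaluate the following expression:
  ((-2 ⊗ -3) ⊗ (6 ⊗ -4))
((-2 ⊗ -3) ⊗ (6 ⊗ -4)) = -3

Expand innermost to outermost. Recall ⊕ takes the minimum of its arguments and ⊗ takes their sum. Working out the expression ((-2 ⊗ -3) ⊗ (6 ⊗ -4)) gives -3.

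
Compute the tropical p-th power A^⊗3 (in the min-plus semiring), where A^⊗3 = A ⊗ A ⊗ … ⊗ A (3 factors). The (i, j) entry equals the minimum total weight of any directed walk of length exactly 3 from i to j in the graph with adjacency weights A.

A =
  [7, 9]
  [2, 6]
A^⊗3 =
  [17, 20]
  [13, 17]

Each entry (A^⊗3)_ij equals the minimum over all length-3 walks i = v_0 → v_1 → … → v_3 = j of Σ_t A[v_t][v_{t+1}]. For example, for (i, j) = (0, 1) we minimise over 4 possible intermediate vertex sequences; the minimum is 20, attained along the walk 0 → 1 → 0 → 1.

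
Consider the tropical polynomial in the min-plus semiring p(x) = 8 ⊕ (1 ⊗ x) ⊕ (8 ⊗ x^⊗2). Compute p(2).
p(2) = 3

A tropical monomial a ⊗ x^⊗i evaluates to a + i · x. Evaluating each term at x = 2:
  Term 0 contributes 8 + 0 · 2 = 8
  Term 1 contributes 1 + 1 · 2 = 3
  Term 2 contributes 8 + 2 · 2 = 12
p(2) = ⊕ of these = min[8, 3, 12] = 3.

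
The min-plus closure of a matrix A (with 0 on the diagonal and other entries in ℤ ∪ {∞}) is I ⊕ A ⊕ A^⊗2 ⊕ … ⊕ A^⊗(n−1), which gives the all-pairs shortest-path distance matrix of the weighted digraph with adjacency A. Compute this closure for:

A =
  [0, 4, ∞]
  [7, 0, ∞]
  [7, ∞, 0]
Closure =
  [0, 4, ∞]
  [7, 0, ∞]
  [7, 11, 0]

This is the Floyd-Warshall all-pairs shortest-path computation. For each intermediate vertex k = 0, 1, …, 2, update dist[i][j] ← min(dist[i][j], dist[i][k] + dist[k][j]). The final matrix gives, for each (i, j), the minimum total weight of any directed path from i to j (possibly empty when i = j).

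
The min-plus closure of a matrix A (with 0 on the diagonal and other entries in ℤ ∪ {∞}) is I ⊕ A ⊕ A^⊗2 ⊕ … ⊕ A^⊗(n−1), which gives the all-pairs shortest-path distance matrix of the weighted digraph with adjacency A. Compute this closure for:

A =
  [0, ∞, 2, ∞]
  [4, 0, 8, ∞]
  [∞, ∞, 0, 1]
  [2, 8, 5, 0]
Closure =
  [0, 11, 2, 3]
  [4, 0, 6, 7]
  [3, 9, 0, 1]
  [2, 8, 4, 0]

This is the Floyd-Warshall all-pairs shortest-path computation. For each intermediate vertex k = 0, 1, …, 3, update dist[i][j] ← min(dist[i][j], dist[i][k] + dist[k][j]). The final matrix gives, for each (i, j), the minimum total weight of any directed path from i to j (possibly empty when i = j).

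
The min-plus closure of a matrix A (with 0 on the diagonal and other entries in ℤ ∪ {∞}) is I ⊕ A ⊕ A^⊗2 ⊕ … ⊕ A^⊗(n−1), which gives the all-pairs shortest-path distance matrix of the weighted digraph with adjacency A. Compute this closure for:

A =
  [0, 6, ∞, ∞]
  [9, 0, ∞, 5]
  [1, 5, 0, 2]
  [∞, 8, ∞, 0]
Closure =
  [0, 6, ∞, 11]
  [9, 0, ∞, 5]
  [1, 5, 0, 2]
  [17, 8, ∞, 0]

This is the Floyd-Warshall all-pairs shortest-path computation. For each intermediate vertex k = 0, 1, …, 3, update dist[i][j] ← min(dist[i][j], dist[i][k] + dist[k][j]). The final matrix gives, for each (i, j), the minimum total weight of any directed path from i to j (possibly empty when i = j).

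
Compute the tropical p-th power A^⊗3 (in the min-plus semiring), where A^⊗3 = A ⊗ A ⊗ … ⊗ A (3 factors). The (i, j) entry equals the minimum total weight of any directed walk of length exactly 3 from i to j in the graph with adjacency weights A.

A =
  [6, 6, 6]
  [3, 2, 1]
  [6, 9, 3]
A^⊗3 =
  [11, 10, 9]
  [7, 6, 5]
  [12, 13, 9]

Each entry (A^⊗3)_ij equals the minimum over all length-3 walks i = v_0 → v_1 → … → v_3 = j of Σ_t A[v_t][v_{t+1}]. For example, for (i, j) = (0, 2) we minimise over 9 possible intermediate vertex sequences; the minimum is 9, attained along the walk 0 → 1 → 1 → 2.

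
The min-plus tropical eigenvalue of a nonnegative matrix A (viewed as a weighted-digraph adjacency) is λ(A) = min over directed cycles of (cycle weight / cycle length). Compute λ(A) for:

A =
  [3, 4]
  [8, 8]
λ(A) = 3

Enumerate directed cycles and compute their means (weight / length). Sample:
  cycle 0 → 0: weight = 3, length = 1, mean = 3/1 ≈ 3.000
  cycle 1 → 1: weight = 8, length = 1, mean = 8/1 ≈ 8.000
  cycle 0 → 1 → 0: weight = 12, length = 2, mean = 12/2 ≈ 6.000
  cycle 1 → 0 → 1: weight = 12, length = 2, mean = 12/2 ≈ 6.000
Minimum mean = 3.000, attained e.g. along the cycle 0 → 0 with weight 3 and length 1. So λ(A) = 3/1 = 3.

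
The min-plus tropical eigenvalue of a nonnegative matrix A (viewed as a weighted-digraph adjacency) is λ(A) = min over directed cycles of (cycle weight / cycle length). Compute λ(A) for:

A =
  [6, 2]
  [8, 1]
λ(A) = 1

Enumerate directed cycles and compute their means (weight / length). Sample:
  cycle 0 → 0: weight = 6, length = 1, mean = 6/1 ≈ 6.000
  cycle 1 → 1: weight = 1, length = 1, mean = 1/1 ≈ 1.000
  cycle 0 → 1 → 0: weight = 10, length = 2, mean = 10/2 ≈ 5.000
  cycle 1 → 0 → 1: weight = 10, length = 2, mean = 10/2 ≈ 5.000
Minimum mean = 1.000, attained e.g. along the cycle 1 → 1 with weight 1 and length 1. So λ(A) = 1/1 = 1.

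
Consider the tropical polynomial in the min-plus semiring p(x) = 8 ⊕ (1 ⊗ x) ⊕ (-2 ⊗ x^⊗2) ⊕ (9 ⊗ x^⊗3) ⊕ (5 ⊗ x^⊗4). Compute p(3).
p(3) = 4

A tropical monomial a ⊗ x^⊗i evaluates to a + i · x. Evaluating each term at x = 3:
  Term 0 contributes 8 + 0 · 3 = 8
  Term 1 contributes 1 + 1 · 3 = 4
  Term 2 contributes -2 + 2 · 3 = 4
  Term 3 contributes 9 + 3 · 3 = 18
  Term 4 contributes 5 + 4 · 3 = 17
p(3) = ⊕ of these = min[8, 4, 4, 18, 17] = 4.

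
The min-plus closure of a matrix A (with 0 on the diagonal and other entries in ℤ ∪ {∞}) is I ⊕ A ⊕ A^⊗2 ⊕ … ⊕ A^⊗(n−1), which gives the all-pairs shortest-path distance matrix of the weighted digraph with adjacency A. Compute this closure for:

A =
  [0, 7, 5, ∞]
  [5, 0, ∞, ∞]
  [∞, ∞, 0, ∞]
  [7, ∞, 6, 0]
Closure =
  [0, 7, 5, ∞]
  [5, 0, 10, ∞]
  [∞, ∞, 0, ∞]
  [7, 14, 6, 0]

This is the Floyd-Warshall all-pairs shortest-path computation. For each intermediate vertex k = 0, 1, …, 3, update dist[i][j] ← min(dist[i][j], dist[i][k] + dist[k][j]). The final matrix gives, for each (i, j), the minimum total weight of any directed path from i to j (possibly empty when i = j).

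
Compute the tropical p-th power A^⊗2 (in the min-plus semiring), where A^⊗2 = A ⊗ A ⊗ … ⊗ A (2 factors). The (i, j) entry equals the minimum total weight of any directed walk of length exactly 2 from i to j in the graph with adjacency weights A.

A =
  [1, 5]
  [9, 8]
A^⊗2 =
  [2, 6]
  [10, 14]

Each entry (A^⊗2)_ij equals the minimum over all length-2 walks i = v_0 → v_1 → … → v_2 = j of Σ_t A[v_t][v_{t+1}]. For example, for (i, j) = (0, 1) we minimise over 2 possible intermediate vertex sequences; the minimum is 6, attained along the walk 0 → 0 → 1.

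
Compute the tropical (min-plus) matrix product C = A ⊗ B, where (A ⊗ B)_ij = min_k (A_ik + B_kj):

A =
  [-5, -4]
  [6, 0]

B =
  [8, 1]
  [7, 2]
A ⊗ B =
  [3, -4]
  [7, 2]

Apply the min-plus product entry-by-entry:
  C[0][0] = min over k of (A[0][0] + B[0][0] = -5 + 8 = 3, A[0][1] + B[1][0] = -4 + 7 = 3) = 3 (attained at k = 0)
  C[0][1] = min over k of (A[0][0] + B[0][1] = -5 + 1 = -4, A[0][1] + B[1][1] = -4 + 2 = -2) = -4 (attained at k = 0)
  C[1][0] = min over k of (A[1][0] + B[0][0] = 6 + 8 = 14, A[1][1] + B[1][0] = 0 + 7 = 7) = 7 (attained at k = 1)
  C[1][1] = min over k of (A[1][0] + B[0][1] = 6 + 1 = 7, A[1][1] + B[1][1] = 0 + 2 = 2) = 2 (attained at k = 1)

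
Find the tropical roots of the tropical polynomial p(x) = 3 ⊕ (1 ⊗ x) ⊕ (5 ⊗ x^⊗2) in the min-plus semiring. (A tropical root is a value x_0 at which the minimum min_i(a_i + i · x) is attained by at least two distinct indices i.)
Roots: {-4, 2}

Each tropical root is a break point of the lower envelope of the lines y = a_i + i · x (there are 3 lines, with slopes 0, 1, ..., 2). Only the lines that attain the minimum somewhere contribute to roots; other lines are dominated. Here the surviving (envelope) indices are i = 2, i = 1, i = 0.
Intersections between consecutive envelope lines give the roots: for adjacent envelope indices i < j the intersection is x = (a_i − a_j) / (j − i). Reading off the sorted break points: {-4, 2}.
Verification: at each break x_0, at least two indices attain the minimum of min_i(a_i + i · x_0).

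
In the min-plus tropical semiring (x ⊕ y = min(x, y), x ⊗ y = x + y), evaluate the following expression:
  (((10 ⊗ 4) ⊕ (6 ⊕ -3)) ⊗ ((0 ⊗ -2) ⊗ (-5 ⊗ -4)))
(((10 ⊗ 4) ⊕ (6 ⊕ -3)) ⊗ ((0 ⊗ -2) ⊗ (-5 ⊗ -4))) = -14

Expand innermost to outermost. Recall ⊕ takes the minimum of its arguments and ⊗ takes their sum. Working out the expression (((10 ⊗ 4) ⊕ (6 ⊕ -3)) ⊗ ((0 ⊗ -2) ⊗ (-5 ⊗ -4))) gives -14.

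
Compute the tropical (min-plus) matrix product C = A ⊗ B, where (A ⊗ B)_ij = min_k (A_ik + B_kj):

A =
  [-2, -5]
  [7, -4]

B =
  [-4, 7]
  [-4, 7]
A ⊗ B =
  [-9, 2]
  [-8, 3]

Apply the min-plus product entry-by-entry:
  C[0][0] = min over k of (A[0][0] + B[0][0] = -2 + -4 = -6, A[0][1] + B[1][0] = -5 + -4 = -9) = -9 (attained at k = 1)
  C[0][1] = min over k of (A[0][0] + B[0][1] = -2 + 7 = 5, A[0][1] + B[1][1] = -5 + 7 = 2) = 2 (attained at k = 1)
  C[1][0] = min over k of (A[1][0] + B[0][0] = 7 + -4 = 3, A[1][1] + B[1][0] = -4 + -4 = -8) = -8 (attained at k = 1)
  C[1][1] = min over k of (A[1][0] + B[0][1] = 7 + 7 = 14, A[1][1] + B[1][1] = -4 + 7 = 3) = 3 (attained at k = 1)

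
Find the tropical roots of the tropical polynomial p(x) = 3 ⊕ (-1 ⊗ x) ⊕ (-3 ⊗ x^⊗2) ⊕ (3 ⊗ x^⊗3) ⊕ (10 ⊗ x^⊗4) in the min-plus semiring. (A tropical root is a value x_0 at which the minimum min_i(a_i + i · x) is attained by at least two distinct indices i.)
Roots: {-7, -6, 2, 4}

Each tropical root is a break point of the lower envelope of the lines y = a_i + i · x (there are 5 lines, with slopes 0, 1, ..., 4). Only the lines that attain the minimum somewhere contribute to roots; other lines are dominated. Here the surviving (envelope) indices are i = 4, i = 3, i = 2, i = 1, i = 0.
Intersections between consecutive envelope lines give the roots: for adjacent envelope indices i < j the intersection is x = (a_i − a_j) / (j − i). Reading off the sorted break points: {-7, -6, 2, 4}.
Verification: at each break x_0, at least two indices attain the minimum of min_i(a_i + i · x_0).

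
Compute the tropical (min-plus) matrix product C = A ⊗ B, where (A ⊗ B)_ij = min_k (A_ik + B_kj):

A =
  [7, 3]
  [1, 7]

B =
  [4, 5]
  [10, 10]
A ⊗ B =
  [11, 12]
  [5, 6]

Apply the min-plus product entry-by-entry:
  C[0][0] = min over k of (A[0][0] + B[0][0] = 7 + 4 = 11, A[0][1] + B[1][0] = 3 + 10 = 13) = 11 (attained at k = 0)
  C[0][1] = min over k of (A[0][0] + B[0][1] = 7 + 5 = 12, A[0][1] + B[1][1] = 3 + 10 = 13) = 12 (attained at k = 0)
  C[1][0] = min over k of (A[1][0] + B[0][0] = 1 + 4 = 5, A[1][1] + B[1][0] = 7 + 10 = 17) = 5 (attained at k = 0)
  C[1][1] = min over k of (A[1][0] + B[0][1] = 1 + 5 = 6, A[1][1] + B[1][1] = 7 + 10 = 17) = 6 (attained at k = 0)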